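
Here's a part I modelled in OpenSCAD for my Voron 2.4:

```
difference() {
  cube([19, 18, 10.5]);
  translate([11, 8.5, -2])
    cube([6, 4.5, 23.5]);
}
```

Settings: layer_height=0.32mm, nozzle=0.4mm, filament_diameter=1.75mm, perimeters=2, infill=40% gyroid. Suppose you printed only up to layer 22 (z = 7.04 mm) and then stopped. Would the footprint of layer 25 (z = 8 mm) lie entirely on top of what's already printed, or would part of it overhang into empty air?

Compare the two slices. At z = 7.04: the cube is present — its section is the full 19×18 rectangle (area 342.00 mm²); the cube at (11, 8.5) (footprint 6×4.5) is included at this height (area 27.00 mm²); Subtracting the remaining from the first: starting from the 19×18 cube (342.00 mm²), the 6×4.5 cube at (11, 8.5) lies wholly inside it (removes its full 27.00 mm² and its 21.00 mm outline becomes a hole wall) — area = 315.00 mm². At z = 8: the 19×18 cube contributes its full rectangle (area 342.00 mm²); the 6×4.5 cube at (11, 8.5) contributes its full rectangle (area 27.00 mm²); After the difference (first − rest): starting from the 19×18 cube (342.00 mm²), the 6×4.5 cube at (11, 8.5) lies wholly inside it (removes its full 27.00 mm² and its 21.00 mm outline becomes a hole wall) — area = 315.00 mm². Checking containment: the cross-section at z = 8 is a subset of the cross-section at z = 7.04.

entirely on top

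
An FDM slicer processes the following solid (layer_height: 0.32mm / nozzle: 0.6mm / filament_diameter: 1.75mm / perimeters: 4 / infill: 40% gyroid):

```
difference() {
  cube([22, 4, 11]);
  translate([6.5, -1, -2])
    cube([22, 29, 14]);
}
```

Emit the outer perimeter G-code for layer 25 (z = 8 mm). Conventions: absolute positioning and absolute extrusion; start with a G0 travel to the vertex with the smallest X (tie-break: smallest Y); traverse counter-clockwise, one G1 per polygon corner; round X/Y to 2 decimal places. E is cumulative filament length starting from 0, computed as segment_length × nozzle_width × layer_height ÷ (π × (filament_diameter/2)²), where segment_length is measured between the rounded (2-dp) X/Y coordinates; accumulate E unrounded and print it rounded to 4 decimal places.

G0 X0.00 Y0.00 Z8.00
G1 X6.50 Y0.00 E0.5189
G1 X6.50 Y4.00 E0.8382
G1 X0.00 Y4.00 E1.3570
G1 X0.00 Y0.00 E1.6763

At z = 8 mm: the 22×4 cube contributes its full rectangle; the cube at (6.5, -1) (footprint 22×29) is included at this height; Taking the first minus the rest: starting from the 22×4 cube, the 22×29 cube at (6.5, -1) partially overlaps it — only the 62.00 mm² overlap (of its 638.00 mm²) is removed, clipping the outline — 1 connected region. The outline is a single polygon with 4 vertices. Extrusion per mm of travel: 0.6 × 0.32 / (π × 0.875²) = 0.079824. Accumulating E over each segment gives final E = 1.6763.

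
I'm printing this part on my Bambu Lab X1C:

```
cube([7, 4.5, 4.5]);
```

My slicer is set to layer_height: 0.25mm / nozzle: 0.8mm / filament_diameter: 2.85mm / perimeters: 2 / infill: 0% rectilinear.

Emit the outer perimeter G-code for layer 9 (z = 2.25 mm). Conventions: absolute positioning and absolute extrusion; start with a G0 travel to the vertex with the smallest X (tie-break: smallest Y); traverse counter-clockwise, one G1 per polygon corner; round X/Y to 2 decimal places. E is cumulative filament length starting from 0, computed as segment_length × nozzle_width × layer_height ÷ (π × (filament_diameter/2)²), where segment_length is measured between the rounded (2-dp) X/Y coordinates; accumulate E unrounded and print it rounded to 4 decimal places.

G0 X0.00 Y0.00 Z2.25
G1 X7.00 Y0.00 E0.2195
G1 X7.00 Y4.50 E0.3605
G1 X0.00 Y4.50 E0.5800
G1 X0.00 Y0.00 E0.7211

At z = 2.25 mm: the cube is present — its section is the full 7×4.5 rectangle. The outline is a single polygon with 4 vertices. Extrusion per mm of travel: 0.8 × 0.25 / (π × 1.425²) = 0.031351. Accumulating E over each segment gives final E = 0.7211.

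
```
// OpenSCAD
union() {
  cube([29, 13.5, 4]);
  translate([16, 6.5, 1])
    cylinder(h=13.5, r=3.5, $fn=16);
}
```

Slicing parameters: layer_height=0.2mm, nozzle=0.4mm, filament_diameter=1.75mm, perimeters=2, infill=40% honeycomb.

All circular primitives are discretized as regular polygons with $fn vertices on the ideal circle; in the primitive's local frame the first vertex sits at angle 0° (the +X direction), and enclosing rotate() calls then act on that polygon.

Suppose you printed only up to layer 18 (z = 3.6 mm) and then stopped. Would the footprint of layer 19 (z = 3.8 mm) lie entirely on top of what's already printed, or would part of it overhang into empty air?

Compare the two slices. At z = 3.6: the cube (footprint 29×13.5) is included at this height (area 391.50 mm²); the r=3.5 cylinder at (16, 6.5) gives a regular 16-gon of circumradius 3.5 (constant along its height) (area = (16/2)·3.500²·sin(360°/16) = 37.50 mm²); Combining (union): the r=3.5 cylinder at (16, 6.5) lies entirely inside the 29×13.5 cube, so the union is just the 29×13.5 cube — area = 391.50 mm². At z = 3.8: the 29×13.5 cube contributes its full rectangle (area 391.50 mm²); the r=3.5 cylinder at (16, 6.5) contributes a regular 16-gon of circumradius 3.5 (area = (16/2)·3.500²·sin(360°/16) = 37.50 mm²); Merging all regions: the r=3.5 cylinder at (16, 6.5) lies entirely inside the 29×13.5 cube, so the union is just the 29×13.5 cube — area = 391.50 mm². Checking containment: the cross-section at z = 3.8 is a subset of the cross-section at z = 3.6.

entirely on top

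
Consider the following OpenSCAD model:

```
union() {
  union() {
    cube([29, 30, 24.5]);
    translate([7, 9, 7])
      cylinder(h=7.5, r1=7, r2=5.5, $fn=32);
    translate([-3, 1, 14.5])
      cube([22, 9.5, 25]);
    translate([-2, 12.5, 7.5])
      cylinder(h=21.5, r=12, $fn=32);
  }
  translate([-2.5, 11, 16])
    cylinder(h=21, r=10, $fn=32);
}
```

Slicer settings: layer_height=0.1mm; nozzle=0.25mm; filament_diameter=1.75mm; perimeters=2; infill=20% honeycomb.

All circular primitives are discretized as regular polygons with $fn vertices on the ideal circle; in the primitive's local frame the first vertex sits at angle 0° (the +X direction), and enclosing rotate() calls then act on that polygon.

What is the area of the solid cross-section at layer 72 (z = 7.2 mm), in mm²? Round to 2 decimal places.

870.00 mm²

At z = 7.2 mm: the 29×30 cube contributes its full rectangle (area 870.00 mm²); the cone at (7, 9) contributes a regular 32-gon of circumradius 6.960 (interpolated between r1=7 and r2=5.5 at t=0.027) (area = (32/2)·6.960²·sin(360°/32) = 151.21 mm²); the cube at (-3, 1) is absent (z outside [14.5, 39.5]); the cylinder at (-2, 12.5) is absent (z outside [7.5, 29]); Merging all regions: the cone at (7, 9) lies entirely inside the 29×30 cube, so the union is just the 29×30 cube — area = 870.00 mm²; the cylinder at (-2.5, 11) is not intersected at this z (z outside [16, 37]); Taking the union: only that combined region is present, so the union is just that shape — area = 870.00 mm². Overall, the cross-section is a single solid region. Net area = 870.00 mm².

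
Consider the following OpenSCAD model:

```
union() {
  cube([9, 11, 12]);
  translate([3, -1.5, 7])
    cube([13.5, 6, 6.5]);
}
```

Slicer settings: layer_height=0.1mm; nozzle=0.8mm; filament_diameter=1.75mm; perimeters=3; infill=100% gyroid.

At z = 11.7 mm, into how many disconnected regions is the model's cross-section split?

1

At z = 11.7 mm: the 9×11 cube contributes its full rectangle; the cube at (3, -1.5) (footprint 13.5×6) is included at this height; Taking the union: the regions partially overlap (shared area 27.00 mm²), so overlapping operands fuse into one piece — 1 connected region. The result has 1 disconnected region.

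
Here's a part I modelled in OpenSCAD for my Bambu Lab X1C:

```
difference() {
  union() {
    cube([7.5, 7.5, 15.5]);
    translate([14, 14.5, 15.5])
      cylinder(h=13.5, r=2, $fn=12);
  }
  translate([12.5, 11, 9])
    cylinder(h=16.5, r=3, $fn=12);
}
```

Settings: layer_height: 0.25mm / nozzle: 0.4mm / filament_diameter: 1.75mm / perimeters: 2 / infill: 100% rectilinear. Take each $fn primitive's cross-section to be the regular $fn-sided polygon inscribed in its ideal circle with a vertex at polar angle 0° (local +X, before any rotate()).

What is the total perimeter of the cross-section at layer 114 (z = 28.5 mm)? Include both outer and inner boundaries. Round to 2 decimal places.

At z = 28.5 mm: the cube is not intersected at this z (z outside [0, 15.5]); the cylinder at (14, 14.5): section is a regular 12-gon, circumradius r=2 (perimeter = 2·12·2.000·sin(180°/12) = 12.42 mm); Merging all regions: only the r=2 cylinder at (14, 14.5) is present, so the union is just that shape — boundary = 12.42 mm; the cylinder at (12.5, 11) is absent (z outside [9, 25.5]); Taking the first minus the rest: none of the subtracted shapes is present at this height, so that combined region is unchanged — boundary = 12.42 mm. Overall, the cross-section is a single solid region. Total boundary length (outer) = 12.42 mm.

12.42 mm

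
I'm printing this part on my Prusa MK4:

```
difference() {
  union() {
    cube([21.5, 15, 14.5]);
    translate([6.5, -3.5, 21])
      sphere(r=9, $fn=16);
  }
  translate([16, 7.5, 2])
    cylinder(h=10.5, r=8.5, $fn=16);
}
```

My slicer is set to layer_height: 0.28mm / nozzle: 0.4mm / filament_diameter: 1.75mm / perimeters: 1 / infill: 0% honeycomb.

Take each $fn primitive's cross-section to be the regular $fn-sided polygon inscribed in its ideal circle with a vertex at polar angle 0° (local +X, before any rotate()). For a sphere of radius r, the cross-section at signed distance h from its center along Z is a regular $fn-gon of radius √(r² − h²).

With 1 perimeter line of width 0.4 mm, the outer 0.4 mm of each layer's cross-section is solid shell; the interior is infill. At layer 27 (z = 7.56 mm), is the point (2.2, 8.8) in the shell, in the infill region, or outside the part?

At z = 7.56 mm: the 21.5×15 cube contributes its full rectangle; the sphere at (6.5, -3.5) does not reach this height (|z−center|=13.440 > r=9); Merging all regions: only the 21.5×15 cube is present, so the union is just that shape — 1 connected region; the r=8.5 cylinder at (16, 7.5) gives a regular 16-gon of circumradius 8.5 (constant along its height); After the difference (first − rest): starting from the result so far, the r=8.5 cylinder at (16, 7.5) partially overlaps it — only the 186.53 mm² overlap (of its 221.19 mm²) is removed, clipping the outline — 3 connected regions. Overall, the cross-section has 3 separate islands. The nearest boundary edge runs (0.00, 0.00)→(0.00, 15.00); distance from the point to it = 2.20 mm. (Shell/infill is judged within the island containing the point — the largest one.) The point is inside the cross-section and 2.20 mm from the nearest boundary — more than the 0.4 mm shell width (1 × 0.4), so it's in the infill interior.

infill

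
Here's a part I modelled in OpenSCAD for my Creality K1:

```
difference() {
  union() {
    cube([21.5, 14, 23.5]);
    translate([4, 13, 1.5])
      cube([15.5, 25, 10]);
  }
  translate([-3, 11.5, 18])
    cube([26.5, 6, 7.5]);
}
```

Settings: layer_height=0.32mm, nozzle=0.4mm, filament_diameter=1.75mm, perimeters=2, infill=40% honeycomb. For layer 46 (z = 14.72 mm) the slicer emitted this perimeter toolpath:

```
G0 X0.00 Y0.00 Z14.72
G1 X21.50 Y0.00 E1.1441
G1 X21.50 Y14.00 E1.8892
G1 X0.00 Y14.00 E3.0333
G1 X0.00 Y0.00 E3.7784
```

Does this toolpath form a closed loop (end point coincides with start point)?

Start point (G0): (0.00, 0.00). End point (last G1): the path returns to the start — closed.

yes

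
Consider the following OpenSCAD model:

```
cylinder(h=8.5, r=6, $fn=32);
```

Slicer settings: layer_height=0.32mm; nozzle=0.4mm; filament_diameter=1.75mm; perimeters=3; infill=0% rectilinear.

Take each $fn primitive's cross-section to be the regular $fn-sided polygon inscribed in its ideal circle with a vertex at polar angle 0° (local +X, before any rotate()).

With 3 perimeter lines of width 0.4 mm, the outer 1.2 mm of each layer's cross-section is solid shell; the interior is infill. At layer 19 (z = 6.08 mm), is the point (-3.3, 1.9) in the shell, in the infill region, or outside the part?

At z = 6.08 mm: the r=6 cylinder gives a regular 32-gon of circumradius 6 (constant along its height). Overall, the cross-section is a single solid region. The nearest boundary edge runs (-4.99, 3.33)→(-5.54, 2.30); distance from the point to it = 2.17 mm. The point is inside the cross-section and 2.17 mm from the nearest boundary — more than the 1.2 mm shell width (3 × 0.4), so it's in the infill interior.

infill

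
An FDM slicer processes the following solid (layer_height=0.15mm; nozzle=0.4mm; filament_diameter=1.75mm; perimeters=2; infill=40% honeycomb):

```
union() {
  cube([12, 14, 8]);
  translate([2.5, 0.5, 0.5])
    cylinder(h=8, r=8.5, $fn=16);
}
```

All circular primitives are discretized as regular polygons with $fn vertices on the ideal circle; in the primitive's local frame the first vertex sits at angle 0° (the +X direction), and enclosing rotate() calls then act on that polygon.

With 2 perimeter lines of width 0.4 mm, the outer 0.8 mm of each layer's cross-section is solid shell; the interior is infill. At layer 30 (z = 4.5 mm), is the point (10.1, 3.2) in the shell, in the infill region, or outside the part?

At z = 4.5 mm: the 12×14 cube contributes its full rectangle; the r=8.5 cylinder at (2.5, 0.5) contributes a regular 16-gon of circumradius 8.5; Combining (union): the regions partially overlap (shared area 81.40 mm²), so overlapping operands fuse into one piece — 1 connected region. Overall, the cross-section is a single solid region. The nearest boundary edge runs (12.00, 14.00)→(12.00, 0.00); distance from the point to it = 1.90 mm. The point is inside the cross-section and 1.90 mm from the nearest boundary — more than the 0.8 mm shell width (2 × 0.4), so it's in the infill interior.

infill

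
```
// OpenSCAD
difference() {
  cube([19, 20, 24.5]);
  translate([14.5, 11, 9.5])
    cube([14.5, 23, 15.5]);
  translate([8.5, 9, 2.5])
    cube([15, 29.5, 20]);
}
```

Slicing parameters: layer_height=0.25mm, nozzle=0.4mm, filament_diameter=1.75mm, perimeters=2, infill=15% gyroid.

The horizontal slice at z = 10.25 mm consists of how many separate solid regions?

At z = 10.25 mm: the 19×20 cube contributes its full rectangle; the 14.5×23 cube at (14.5, 11) contributes its full rectangle; the cube at (8.5, 9) is present — its section is the full 15×29.5 rectangle; Taking the first minus the rest: starting from the 19×20 cube, the 14.5×23 cube at (14.5, 11) partially overlaps it — only the 40.50 mm² overlap (of its 333.50 mm²) is removed, clipping the outline; the 15×29.5 cube at (8.5, 9) partially overlaps it — only the 75.00 mm² overlap (of its 442.50 mm²) is removed, clipping the outline — 1 connected region. The result has 1 disconnected region.

1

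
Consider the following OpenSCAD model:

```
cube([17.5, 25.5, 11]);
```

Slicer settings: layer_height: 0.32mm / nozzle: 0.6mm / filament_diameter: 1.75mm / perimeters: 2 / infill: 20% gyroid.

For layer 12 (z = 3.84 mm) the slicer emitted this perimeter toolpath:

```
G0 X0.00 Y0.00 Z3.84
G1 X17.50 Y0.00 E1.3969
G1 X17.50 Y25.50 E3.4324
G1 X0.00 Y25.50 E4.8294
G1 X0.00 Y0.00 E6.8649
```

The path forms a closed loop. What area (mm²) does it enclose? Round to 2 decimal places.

446.25 mm²

Apply the shoelace formula to the sequence of (X, Y) vertices; enclosed area = 446.25 mm².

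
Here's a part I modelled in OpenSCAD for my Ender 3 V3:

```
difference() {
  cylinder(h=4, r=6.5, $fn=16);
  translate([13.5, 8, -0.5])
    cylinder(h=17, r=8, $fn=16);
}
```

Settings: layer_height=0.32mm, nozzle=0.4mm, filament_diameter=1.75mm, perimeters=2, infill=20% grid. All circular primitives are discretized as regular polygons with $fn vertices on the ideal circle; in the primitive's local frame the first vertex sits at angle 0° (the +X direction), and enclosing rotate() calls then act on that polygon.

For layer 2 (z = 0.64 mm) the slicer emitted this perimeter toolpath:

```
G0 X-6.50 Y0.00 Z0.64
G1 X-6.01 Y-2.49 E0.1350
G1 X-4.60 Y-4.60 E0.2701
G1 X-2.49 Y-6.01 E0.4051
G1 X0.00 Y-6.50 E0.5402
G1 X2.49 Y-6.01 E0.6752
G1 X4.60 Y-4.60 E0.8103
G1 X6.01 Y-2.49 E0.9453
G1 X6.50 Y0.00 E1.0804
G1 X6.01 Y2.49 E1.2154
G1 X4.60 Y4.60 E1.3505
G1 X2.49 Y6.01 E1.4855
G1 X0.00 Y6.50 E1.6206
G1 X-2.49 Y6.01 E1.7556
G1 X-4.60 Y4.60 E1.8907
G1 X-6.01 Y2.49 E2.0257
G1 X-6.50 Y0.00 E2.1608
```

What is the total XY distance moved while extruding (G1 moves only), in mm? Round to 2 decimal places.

40.60 mm

Sum the Euclidean lengths of each G1 segment: total = 40.60 mm.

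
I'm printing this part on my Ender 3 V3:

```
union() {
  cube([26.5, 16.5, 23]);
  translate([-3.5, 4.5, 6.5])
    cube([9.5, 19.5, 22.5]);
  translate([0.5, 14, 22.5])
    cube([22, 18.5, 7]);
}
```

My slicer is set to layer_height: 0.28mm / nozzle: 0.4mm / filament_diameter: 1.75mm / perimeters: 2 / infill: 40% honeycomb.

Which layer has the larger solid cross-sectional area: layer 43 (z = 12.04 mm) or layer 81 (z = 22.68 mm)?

layer 81 (z = 22.68 mm)

Layer 43 (z = 12.04): the 26.5×16.5 cube contributes its full rectangle (area 437.25 mm²); the cube at (-3.5, 4.5) (footprint 9.5×19.5) is included at this height (area 185.25 mm²); the cube at (0.5, 14) is absent (z outside [22.5, 29.5]); Taking the union: the regions partially overlap — summed areas 622.50 mm² minus the doubly-counted overlap 72.00 mm² gives 550.50 mm² — area = 550.50 mm². So its area = 550.50 mm². Layer 81 (z = 22.68): the cube (footprint 26.5×16.5) is included at this height (area 437.25 mm²); the 9.5×19.5 cube at (-3.5, 4.5) contributes its full rectangle (area 185.25 mm²); the cube at (0.5, 14) is present — its section is the full 22×18.5 rectangle (area 407.00 mm²); Combining (union): the regions partially overlap — summed areas 1029.50 mm² minus the doubly-counted overlap 168.25 mm² gives 861.25 mm² — area = 861.25 mm². So its area = 861.25 mm². Layer 81 is larger (861.25 vs 550.50 mm²).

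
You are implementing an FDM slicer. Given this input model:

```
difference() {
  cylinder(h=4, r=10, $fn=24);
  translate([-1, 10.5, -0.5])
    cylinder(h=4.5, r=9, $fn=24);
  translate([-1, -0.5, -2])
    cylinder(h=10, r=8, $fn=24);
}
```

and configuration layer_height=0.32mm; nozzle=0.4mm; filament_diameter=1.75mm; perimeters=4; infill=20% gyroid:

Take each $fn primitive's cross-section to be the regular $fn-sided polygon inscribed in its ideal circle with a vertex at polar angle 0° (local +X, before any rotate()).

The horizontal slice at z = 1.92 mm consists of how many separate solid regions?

1

At z = 1.92 mm: the cylinder: section is a regular 24-gon, circumradius r=10; the cylinder at (-1, 10.5): section is a regular 24-gon, circumradius r=9; the r=8 cylinder at (-1, -0.5) gives a regular 24-gon of circumradius 8 (constant along its height); After the difference (first − rest): starting from the r=10 cylinder, the r=9 cylinder at (-1, 10.5) partially overlaps it — only the 91.68 mm² overlap (of its 251.57 mm²) is removed, clipping the outline; the r=8 cylinder at (-1, -0.5) partially overlaps it — only the 146.34 mm² overlap (of its 198.77 mm²) is removed, clipping the outline — 1 connected region. The result has 1 disconnected region.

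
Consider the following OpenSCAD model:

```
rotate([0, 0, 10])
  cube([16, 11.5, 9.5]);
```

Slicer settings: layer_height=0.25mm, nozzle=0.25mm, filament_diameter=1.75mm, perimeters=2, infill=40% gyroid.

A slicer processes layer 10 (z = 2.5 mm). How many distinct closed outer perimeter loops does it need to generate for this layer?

1

At z = 2.5 mm: the 16×11.5 cube contributes its full rectangle; (rotated 10° about Z; rotation is an isometry so areas/perimeters/island counts are preserved). The result has 1 disconnected region.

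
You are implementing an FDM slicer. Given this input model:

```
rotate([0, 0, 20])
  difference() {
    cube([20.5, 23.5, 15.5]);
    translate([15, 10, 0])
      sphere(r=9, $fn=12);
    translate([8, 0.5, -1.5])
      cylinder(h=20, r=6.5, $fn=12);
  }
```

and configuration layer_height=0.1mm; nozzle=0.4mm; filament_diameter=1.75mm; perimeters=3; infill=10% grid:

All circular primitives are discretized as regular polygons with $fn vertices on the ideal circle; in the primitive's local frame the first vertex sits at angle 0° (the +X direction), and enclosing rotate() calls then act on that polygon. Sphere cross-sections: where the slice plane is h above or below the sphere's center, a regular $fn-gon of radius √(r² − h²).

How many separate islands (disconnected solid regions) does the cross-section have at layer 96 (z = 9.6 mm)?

At z = 9.6 mm: the cube is present — its section is the full 20.5×23.5 rectangle; the sphere at (15, 10) does not reach this height (|z−center|=9.600 > r=9); the r=6.5 cylinder at (8, 0.5) gives a regular 12-gon of circumradius 6.5 (constant along its height); Taking the first minus the rest: starting from the 20.5×23.5 cube, the r=6.5 cylinder at (8, 0.5) partially overlaps it — only the 69.81 mm² overlap (of its 126.75 mm²) is removed, clipping the outline — 1 connected region; (whole slice rotated 20° about Z — lengths, areas and connectivity unchanged). Overall, the cross-section is a single solid region. Island count = 1.

1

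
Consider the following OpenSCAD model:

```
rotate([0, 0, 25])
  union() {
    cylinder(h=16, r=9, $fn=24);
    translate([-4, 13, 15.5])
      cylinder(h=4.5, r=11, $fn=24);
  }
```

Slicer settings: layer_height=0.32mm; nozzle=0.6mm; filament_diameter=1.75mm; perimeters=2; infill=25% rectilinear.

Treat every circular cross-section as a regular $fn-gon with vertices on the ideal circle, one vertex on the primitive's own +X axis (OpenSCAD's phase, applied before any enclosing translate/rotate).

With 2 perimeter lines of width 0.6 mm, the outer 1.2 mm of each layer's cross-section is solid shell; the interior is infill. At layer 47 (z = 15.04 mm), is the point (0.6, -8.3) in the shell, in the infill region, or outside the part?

At z = 15.04 mm: the r=9 cylinder gives a regular 24-gon of circumradius 9 (constant along its height); the cylinder at (-4, 13) does not reach this height (z outside [15.5, 20]); Taking the union: only the r=9 cylinder is present, so the union is just that shape — 1 connected region; (whole slice rotated 25° about Z — lengths, areas and connectivity unchanged). Overall, the cross-section is a single solid region. Undo the 25° rotation: the query point maps to (-2.964, -7.776) in the un-rotated model frame. The nearest boundary edge runs (-4.50, -7.79)→(-2.33, -8.69); distance from the point to it = 0.60 mm. The point is inside the cross-section, 0.60 mm from the nearest boundary — within the 1.2 mm shell band (2 × 0.6).

shell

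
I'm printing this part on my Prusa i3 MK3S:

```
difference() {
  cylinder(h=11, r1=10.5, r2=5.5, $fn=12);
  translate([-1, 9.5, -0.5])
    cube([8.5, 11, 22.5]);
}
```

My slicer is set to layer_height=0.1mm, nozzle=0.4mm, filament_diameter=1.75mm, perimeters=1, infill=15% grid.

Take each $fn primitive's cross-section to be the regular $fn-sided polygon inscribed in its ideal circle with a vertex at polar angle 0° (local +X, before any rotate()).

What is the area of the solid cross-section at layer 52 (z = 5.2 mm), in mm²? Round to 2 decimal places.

198.60 mm²

At z = 5.2 mm: the cone (r1=10.5→r2=5.5) has section circumradius 8.136 here — a regular 12-gon (area = (12/2)·8.136²·sin(360°/12) = 198.60 mm²); the cube at (-1, 9.5) (footprint 8.5×11) is included at this height (area 93.50 mm²); After the difference (first − rest): starting from the cone (198.60 mm²), the 8.5×11 cube at (-1, 9.5) misses the remaining region (no effect) — area = 198.60 mm². Overall, the cross-section is a single solid region. Net area = 198.60 mm².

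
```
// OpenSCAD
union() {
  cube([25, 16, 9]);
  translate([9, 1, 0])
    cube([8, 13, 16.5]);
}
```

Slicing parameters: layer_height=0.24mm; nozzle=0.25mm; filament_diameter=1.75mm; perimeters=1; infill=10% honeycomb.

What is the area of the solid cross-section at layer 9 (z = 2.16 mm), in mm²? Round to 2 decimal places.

400.00 mm²

At z = 2.16 mm: the cube (footprint 25×16) is included at this height (area 400.00 mm²); the cube at (9, 1) (footprint 8×13) is included at this height (area 104.00 mm²); Combining (union): the 8×13 cube at (9, 1) lies entirely inside the 25×16 cube, so the union is just the 25×16 cube — area = 400.00 mm². Overall, the cross-section is a single solid region. Net area = 400.00 mm².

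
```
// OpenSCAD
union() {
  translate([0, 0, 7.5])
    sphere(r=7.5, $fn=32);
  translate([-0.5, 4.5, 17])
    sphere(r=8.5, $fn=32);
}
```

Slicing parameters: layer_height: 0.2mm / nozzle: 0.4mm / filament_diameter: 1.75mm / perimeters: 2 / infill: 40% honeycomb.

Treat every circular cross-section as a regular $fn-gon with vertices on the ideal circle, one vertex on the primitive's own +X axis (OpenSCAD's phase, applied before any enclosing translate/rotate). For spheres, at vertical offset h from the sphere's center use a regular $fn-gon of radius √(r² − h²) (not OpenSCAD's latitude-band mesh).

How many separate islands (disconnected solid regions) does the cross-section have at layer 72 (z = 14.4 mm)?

1

At z = 14.4 mm: the sphere: section is a regular 32-gon, circumradius = √(r²−h²) = √(7.5²−6.9²) = 2.939; the r=8.5 sphere at (-0.5, 4.5) slices to a regular 32-gon of circumradius 8.093 (√(r²−h²) with h=2.6 from center); Combining (union): the r=7.5 sphere lies entirely inside the r=8.5 sphere at (-0.5, 4.5), so the union is just the r=8.5 sphere at (-0.5, 4.5) — 1 connected region. Overall, the cross-section is a single solid region. Island count = 1.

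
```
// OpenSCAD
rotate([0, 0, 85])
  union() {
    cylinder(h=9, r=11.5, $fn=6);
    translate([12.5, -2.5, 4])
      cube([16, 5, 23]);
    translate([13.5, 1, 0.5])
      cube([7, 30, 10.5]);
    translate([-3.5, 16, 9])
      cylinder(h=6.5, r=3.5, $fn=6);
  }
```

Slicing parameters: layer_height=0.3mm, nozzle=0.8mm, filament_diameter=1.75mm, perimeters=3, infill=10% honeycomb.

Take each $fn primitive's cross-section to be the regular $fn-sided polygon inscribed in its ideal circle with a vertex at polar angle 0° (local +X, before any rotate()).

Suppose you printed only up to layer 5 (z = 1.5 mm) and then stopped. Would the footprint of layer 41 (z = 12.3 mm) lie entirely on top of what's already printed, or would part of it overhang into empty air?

part overhangs

Compare the two slices. At z = 1.5: the cylinder: section is a regular 6-gon, circumradius r=11.5 (area = (6/2)·11.500²·sin(360°/6) = 343.60 mm²); the cube at (12.5, -2.5) is absent (z outside [4, 27]); the 7×30 cube at (13.5, 1) contributes its full rectangle (area 210.00 mm²); the cylinder at (-3.5, 16) is not intersected at this z (z outside [9, 15.5]); Combining (union): the 2 present regions are separate (no shared area or edge), so areas and boundary lengths simply add and each stays a separate island — area = 553.60 mm²; (whole slice rotated 85° about Z — lengths, areas and connectivity unchanged). At z = 12.3: the cylinder does not reach this height (z outside [0, 9]); the 16×5 cube at (12.5, -2.5) contributes its full rectangle (area 80.00 mm²); the cube at (13.5, 1) is absent (z outside [0.5, 11]); the r=3.5 cylinder at (-3.5, 16) gives a regular 6-gon of circumradius 3.5 (constant along its height) (area = (6/2)·3.500²·sin(360°/6) = 31.83 mm²); Merging all regions: the 2 present regions are separate (no shared area or edge), so areas and boundary lengths simply add and each stays a separate island — area = 111.83 mm²; (rotated 85° about Z; rotation is an isometry so areas/perimeters/island counts are preserved). Checking containment: at z = 12.3 the cross-section extends beyond the z = 1.5 cross-section by about 101.33 mm².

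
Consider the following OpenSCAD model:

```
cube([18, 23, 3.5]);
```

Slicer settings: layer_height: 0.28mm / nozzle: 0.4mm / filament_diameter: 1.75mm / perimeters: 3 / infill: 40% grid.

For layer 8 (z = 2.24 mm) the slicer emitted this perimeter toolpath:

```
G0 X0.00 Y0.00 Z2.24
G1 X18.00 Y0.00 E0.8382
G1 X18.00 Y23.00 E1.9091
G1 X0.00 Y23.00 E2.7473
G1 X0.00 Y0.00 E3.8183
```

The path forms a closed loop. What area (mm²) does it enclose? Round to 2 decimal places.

414.00 mm²

Apply the shoelace formula to the sequence of (X, Y) vertices; enclosed area = 414.00 mm².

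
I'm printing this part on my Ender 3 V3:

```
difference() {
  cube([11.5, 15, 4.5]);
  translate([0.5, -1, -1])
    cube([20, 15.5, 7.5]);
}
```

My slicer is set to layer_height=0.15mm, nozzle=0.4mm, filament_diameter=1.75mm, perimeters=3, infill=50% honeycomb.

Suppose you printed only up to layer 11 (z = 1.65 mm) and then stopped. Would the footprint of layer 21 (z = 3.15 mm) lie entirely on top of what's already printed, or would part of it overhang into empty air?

entirely on top

Compare the two slices. At z = 1.65: the 11.5×15 cube contributes its full rectangle (area 172.50 mm²); the 20×15.5 cube at (0.5, -1) contributes its full rectangle (area 310.00 mm²); After the difference (first − rest): starting from the 11.5×15 cube (172.50 mm²), the 20×15.5 cube at (0.5, -1) partially overlaps it — only the 159.50 mm² overlap (of its 310.00 mm²) is removed, clipping the outline — area = 13.00 mm². At z = 3.15: the cube (footprint 11.5×15) is included at this height (area 172.50 mm²); the cube at (0.5, -1) (footprint 20×15.5) is included at this height (area 310.00 mm²); Taking the first minus the rest: starting from the 11.5×15 cube (172.50 mm²), the 20×15.5 cube at (0.5, -1) partially overlaps it — only the 159.50 mm² overlap (of its 310.00 mm²) is removed, clipping the outline — area = 13.00 mm². Checking containment: the cross-section at z = 3.15 is a subset of the cross-section at z = 1.65.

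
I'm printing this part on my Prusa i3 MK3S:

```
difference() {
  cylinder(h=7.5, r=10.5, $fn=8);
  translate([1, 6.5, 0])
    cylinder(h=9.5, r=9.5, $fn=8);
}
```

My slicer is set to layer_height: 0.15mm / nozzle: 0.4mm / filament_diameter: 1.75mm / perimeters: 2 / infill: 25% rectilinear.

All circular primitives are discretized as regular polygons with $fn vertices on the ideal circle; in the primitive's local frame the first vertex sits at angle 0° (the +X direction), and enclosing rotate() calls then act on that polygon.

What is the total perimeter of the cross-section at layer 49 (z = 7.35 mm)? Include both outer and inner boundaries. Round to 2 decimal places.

66.46 mm

At z = 7.35 mm: the cylinder: section is a regular 8-gon, circumradius r=10.5 (perimeter = 2·8·10.500·sin(180°/8) = 64.29 mm); the cylinder at (1, 6.5): section is a regular 8-gon, circumradius r=9.5 (perimeter = 2·8·9.500·sin(180°/8) = 58.17 mm); Taking the first minus the rest: starting from the r=10.5 cylinder, the r=9.5 cylinder at (1, 6.5) partially overlaps it — only the 159.89 mm² overlap (of its 255.27 mm²) is removed, clipping the outline — boundary = 66.46 mm. Overall, the cross-section is a single solid region. Total boundary length (outer) = 66.46 mm.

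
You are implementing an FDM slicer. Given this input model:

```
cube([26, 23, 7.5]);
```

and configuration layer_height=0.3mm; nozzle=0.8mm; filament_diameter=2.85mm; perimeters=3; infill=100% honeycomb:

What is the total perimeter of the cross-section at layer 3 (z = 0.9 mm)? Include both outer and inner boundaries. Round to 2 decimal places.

98.00 mm

At z = 0.9 mm: the cube is present — its section is the full 26×23 rectangle (perimeter 98.00 mm). Overall, the cross-section is a single solid region. Total boundary length (outer) = 98.00 mm.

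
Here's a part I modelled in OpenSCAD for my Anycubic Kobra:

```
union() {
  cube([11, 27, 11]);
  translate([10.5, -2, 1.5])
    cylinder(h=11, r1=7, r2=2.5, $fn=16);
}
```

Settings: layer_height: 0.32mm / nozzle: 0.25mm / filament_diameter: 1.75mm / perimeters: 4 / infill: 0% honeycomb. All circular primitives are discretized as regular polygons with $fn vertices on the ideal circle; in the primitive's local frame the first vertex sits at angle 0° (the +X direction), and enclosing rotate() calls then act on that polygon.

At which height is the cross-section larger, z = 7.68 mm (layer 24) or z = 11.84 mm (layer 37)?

Layer 24 (z = 7.68): the cube is present — its section is the full 11×27 rectangle (area 297.00 mm²); the cone at (10.5, -2) contributes a regular 16-gon of circumradius 4.472 (interpolated between r1=7 and r2=2.5 at t=0.562) (area = (16/2)·4.472²·sin(360°/16) = 61.22 mm²); Taking the union: the regions partially overlap — summed areas 358.22 mm² minus the doubly-counted overlap 7.99 mm² gives 350.23 mm² — area = 350.23 mm². So its area = 350.23 mm². Layer 37 (z = 11.84): the cube is absent (z outside [0, 11]); the cone at (10.5, -2) (r1=7→r2=2.5) has section circumradius 2.770 here — a regular 16-gon (area = (16/2)·2.770²·sin(360°/16) = 23.49 mm²); Taking the union: only the cone at (10.5, -2) is present, so the union is just that shape — area = 23.49 mm². So its area = 23.49 mm². Layer 24 is larger (350.23 vs 23.49 mm²).

layer 24 (z = 7.68 mm)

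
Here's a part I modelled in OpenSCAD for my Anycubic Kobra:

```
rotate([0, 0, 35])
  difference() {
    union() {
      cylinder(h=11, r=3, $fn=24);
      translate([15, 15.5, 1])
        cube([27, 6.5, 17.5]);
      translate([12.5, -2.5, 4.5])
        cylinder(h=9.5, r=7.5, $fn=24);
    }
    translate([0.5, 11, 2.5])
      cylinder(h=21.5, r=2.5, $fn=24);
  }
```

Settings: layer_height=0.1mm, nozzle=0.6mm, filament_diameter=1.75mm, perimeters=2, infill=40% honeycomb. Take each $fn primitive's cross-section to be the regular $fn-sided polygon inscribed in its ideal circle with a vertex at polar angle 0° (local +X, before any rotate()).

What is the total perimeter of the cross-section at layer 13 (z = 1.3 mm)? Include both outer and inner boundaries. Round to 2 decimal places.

85.80 mm

At z = 1.3 mm: the r=3 cylinder gives a regular 24-gon of circumradius 3 (constant along its height) (perimeter = 2·24·3.000·sin(180°/24) = 18.80 mm); the cube at (15, 15.5) is present — its section is the full 27×6.5 rectangle (perimeter 67.00 mm); the cylinder at (12.5, -2.5) is absent (z outside [4.5, 14]); Taking the union: the 2 present regions are separate (no shared area or edge), so areas and boundary lengths simply add and each stays a separate island — boundary = 85.80 mm; the cylinder at (0.5, 11) does not reach this height (z outside [2.5, 24]); After the difference (first − rest): none of the subtracted shapes is present at this height, so the result so far is unchanged — boundary = 85.80 mm; (rotated 35° about Z; rotation is an isometry so areas/perimeters/island counts are preserved). Overall, the cross-section has 2 separate islands. Total boundary length (outer) = 85.80 mm.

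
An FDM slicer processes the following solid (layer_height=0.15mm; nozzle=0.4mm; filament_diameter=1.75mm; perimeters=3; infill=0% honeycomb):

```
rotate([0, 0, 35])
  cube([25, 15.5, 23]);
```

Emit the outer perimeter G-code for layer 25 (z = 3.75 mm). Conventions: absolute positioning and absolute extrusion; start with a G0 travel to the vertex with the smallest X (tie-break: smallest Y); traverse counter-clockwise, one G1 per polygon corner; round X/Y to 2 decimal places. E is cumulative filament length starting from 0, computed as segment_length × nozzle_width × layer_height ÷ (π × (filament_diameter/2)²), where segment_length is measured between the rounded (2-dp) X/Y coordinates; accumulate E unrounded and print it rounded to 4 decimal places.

At z = 3.75 mm: the cube (footprint 25×15.5) is included at this height; (whole slice rotated 35° about Z — lengths, areas and connectivity unchanged). The outline is a single polygon with 4 vertices. Extrusion per mm of travel: 0.4 × 0.15 / (π × 0.875²) = 0.024945. Accumulating E over each segment gives final E = 2.0207.

G0 X-8.89 Y12.70 Z3.75
G1 X0.00 Y0.00 E0.3867
G1 X20.48 Y14.34 E1.0104
G1 X11.59 Y27.04 E1.3971
G1 X-8.89 Y12.70 E2.0207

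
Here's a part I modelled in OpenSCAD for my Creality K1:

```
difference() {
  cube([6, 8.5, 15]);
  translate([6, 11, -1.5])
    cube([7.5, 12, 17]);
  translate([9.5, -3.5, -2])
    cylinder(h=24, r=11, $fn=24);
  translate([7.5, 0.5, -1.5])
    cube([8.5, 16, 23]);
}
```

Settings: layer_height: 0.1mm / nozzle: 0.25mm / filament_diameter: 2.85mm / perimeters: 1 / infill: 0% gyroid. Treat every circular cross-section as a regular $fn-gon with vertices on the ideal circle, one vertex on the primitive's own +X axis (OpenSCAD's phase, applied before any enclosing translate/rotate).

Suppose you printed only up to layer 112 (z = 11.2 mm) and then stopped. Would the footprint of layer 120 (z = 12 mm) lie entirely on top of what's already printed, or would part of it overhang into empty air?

entirely on top

Compare the two slices. At z = 11.2: the 6×8.5 cube contributes its full rectangle (area 51.00 mm²); the cube at (6, 11) is present — its section is the full 7.5×12 rectangle (area 90.00 mm²); the r=11 cylinder at (9.5, -3.5) gives a regular 24-gon of circumradius 11 (constant along its height) (area = (24/2)·11.000²·sin(360°/24) = 375.81 mm²); the cube at (7.5, 0.5) is present — its section is the full 8.5×16 rectangle (area 136.00 mm²); Subtracting the remaining from the first: starting from the 6×8.5 cube (51.00 mm²), the 7.5×12 cube at (6, 11) misses the remaining region (no effect); the r=11 cylinder at (9.5, -3.5) partially overlaps it — only the 30.05 mm² overlap (of its 375.81 mm²) is removed, clipping the outline; the 8.5×16 cube at (7.5, 0.5) misses the remaining region (no effect) — area = 20.95 mm². At z = 12: the cube (footprint 6×8.5) is included at this height (area 51.00 mm²); the cube at (6, 11) is present — its section is the full 7.5×12 rectangle (area 90.00 mm²); the cylinder at (9.5, -3.5): section is a regular 24-gon, circumradius r=11 (area = (24/2)·11.000²·sin(360°/24) = 375.81 mm²); the cube at (7.5, 0.5) is present — its section is the full 8.5×16 rectangle (area 136.00 mm²); Taking the first minus the rest: starting from the 6×8.5 cube (51.00 mm²), the 7.5×12 cube at (6, 11) misses the remaining region (no effect); the r=11 cylinder at (9.5, -3.5) partially overlaps it — only the 30.05 mm² overlap (of its 375.81 mm²) is removed, clipping the outline; the 8.5×16 cube at (7.5, 0.5) misses the remaining region (no effect) — area = 20.95 mm². Checking containment: the cross-section at z = 12 is a subset of the cross-section at z = 11.2.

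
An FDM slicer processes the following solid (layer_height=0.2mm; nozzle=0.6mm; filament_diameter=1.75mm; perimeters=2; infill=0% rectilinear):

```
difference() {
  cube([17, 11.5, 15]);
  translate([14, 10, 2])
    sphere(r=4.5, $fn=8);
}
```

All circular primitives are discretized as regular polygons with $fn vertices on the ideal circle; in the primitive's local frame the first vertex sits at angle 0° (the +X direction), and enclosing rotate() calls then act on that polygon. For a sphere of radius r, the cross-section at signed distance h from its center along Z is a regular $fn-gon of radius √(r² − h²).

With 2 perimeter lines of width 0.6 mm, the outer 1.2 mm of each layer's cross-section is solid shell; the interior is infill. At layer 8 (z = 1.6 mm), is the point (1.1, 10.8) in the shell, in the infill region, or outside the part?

At z = 1.6 mm: the cube is present — its section is the full 17×11.5 rectangle; the sphere at (14, 10): section is a regular 8-gon, circumradius = √(r²−h²) = √(4.5²−0.4²) = 4.482; After the difference (first − rest): starting from the 17×11.5 cube, the r=4.5 sphere at (14, 10) partially overlaps it — only the 36.55 mm² overlap (of its 56.82 mm²) is removed, clipping the outline — 1 connected region. Overall, the cross-section is a single solid region. The nearest boundary edge runs (0.00, 11.50)→(10.14, 11.50); distance from the point to it = 0.70 mm. The point is inside the cross-section, 0.70 mm from the nearest boundary — within the 1.2 mm shell band (2 × 0.6).

shell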